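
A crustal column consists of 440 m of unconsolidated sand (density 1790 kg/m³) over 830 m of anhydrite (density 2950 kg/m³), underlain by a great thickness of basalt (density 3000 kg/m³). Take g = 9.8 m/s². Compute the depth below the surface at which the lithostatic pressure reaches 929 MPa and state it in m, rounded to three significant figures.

31800 m

Pressure at base of upper layers: 1790×9.8×440 + 2950×9.8×830 = 3.171×10^7 Pa = 31.71 MPa
Remaining pressure to be supplied by basalt: 9.290×10^8 − 3.171×10^7 = 8.973×10^8 Pa
Additional depth in basalt = 8.973×10^8 Pa / (3000 kg/m³ × 9.8 m/s²) = 30520 m
Total depth = 1270 m + 30520 m = 31790 m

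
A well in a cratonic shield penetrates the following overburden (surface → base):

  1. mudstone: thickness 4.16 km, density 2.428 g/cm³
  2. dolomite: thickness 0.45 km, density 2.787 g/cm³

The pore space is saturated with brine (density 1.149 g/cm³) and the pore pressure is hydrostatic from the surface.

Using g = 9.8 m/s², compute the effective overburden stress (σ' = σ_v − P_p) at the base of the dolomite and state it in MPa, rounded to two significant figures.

59 MPa

Overburden (lithostatic) stress σ_v:
mudstone: 2428 kg/m³ × 9.8 m/s² × 4160 m = 9.898×10^7 Pa = 98.98 MPa
dolomite: 2787 kg/m³ × 9.8 m/s² × 450 m = 1.229×10^7 Pa = 12.29 MPa
Total = 98.98 + 12.29 = 111.28 MPa
Pore pressure P_p = 1149 kg/m³ × 9.8 m/s² × 4610 m = 5.191×10^7 Pa = 51.91 MPa
Effective stress σ' = σ_v − P_p = 111.3 − 51.91 = 59.366 MPa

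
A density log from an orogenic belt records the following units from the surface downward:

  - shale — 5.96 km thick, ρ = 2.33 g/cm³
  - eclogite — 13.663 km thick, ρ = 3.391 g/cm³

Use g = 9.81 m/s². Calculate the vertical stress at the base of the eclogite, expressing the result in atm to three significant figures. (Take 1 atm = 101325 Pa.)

shale: 2330 kg/m³ × 9.81 m/s² × 5960 m = 1.362×10^8 Pa = 1344 atm
eclogite: 3391 kg/m³ × 9.81 m/s² × 13663 m = 4.545×10^8 Pa = 4486 atm
Total = 1344 + 4486 = 5830.1 atm

5830 atm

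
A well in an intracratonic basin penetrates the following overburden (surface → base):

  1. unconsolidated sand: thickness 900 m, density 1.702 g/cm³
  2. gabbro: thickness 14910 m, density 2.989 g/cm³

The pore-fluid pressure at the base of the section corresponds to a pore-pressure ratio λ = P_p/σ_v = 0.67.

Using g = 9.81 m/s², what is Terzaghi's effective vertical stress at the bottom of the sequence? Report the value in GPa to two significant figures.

Overburden (lithostatic) stress σ_v:
unconsolidated sand: 1702 kg/m³ × 9.81 m/s² × 900 m = 1.503×10^7 Pa = 15.03 MPa
gabbro: 2989 kg/m³ × 9.81 m/s² × 14910 m = 4.372×10^8 Pa = 437.2 MPa
Total = 15.03 + 437.2 = 452.22 MPa
Pore pressure P_p = λ·σ_v = 0.67 × 452.2 MPa = 303.0 MPa
Effective stress σ' = σ_v − P_p = 452.2 − 303.0 = 149.23 MPa = 0.14923 GPa

0.15 GPa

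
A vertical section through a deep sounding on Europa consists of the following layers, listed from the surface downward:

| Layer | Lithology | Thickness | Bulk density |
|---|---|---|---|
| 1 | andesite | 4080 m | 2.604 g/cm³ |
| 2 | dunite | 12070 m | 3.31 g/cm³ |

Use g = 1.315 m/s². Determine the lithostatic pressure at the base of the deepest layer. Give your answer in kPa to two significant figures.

andesite: 2604 kg/m³ × 1.315 m/s² × 4080 m = 1.397×10^7 Pa = 13971 kPa
dunite: 3310 kg/m³ × 1.315 m/s² × 12070 m = 5.254×10^7 Pa = 52536 kPa
Total = 13971 + 52536 = 66507 kPa

67000 kPa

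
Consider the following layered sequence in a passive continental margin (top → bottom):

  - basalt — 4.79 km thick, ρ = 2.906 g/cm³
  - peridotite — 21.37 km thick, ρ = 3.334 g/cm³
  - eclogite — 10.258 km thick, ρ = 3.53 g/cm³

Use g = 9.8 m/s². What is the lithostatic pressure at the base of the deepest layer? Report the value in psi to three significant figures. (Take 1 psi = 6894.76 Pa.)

basalt: 2906 kg/m³ × 9.8 m/s² × 4790 m = 1.364×10^8 Pa = 19785 psi
peridotite: 3334 kg/m³ × 9.8 m/s² × 21370 m = 6.982×10^8 Pa = 1.013×10^5 psi
eclogite: 3530 kg/m³ × 9.8 m/s² × 10258 m = 3.549×10^8 Pa = 51469 psi
Total = 19785 + 1.013×10^5 + 51469 = 1.7252×10^5 psi

173000 psi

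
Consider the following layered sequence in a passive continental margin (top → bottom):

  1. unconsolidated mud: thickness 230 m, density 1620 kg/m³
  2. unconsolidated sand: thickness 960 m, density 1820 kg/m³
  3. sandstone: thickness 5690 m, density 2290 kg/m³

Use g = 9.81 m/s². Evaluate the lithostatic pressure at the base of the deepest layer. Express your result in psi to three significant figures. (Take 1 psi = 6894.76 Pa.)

unconsolidated mud: 1620 kg/m³ × 9.81 m/s² × 230 m = 3.655×10^6 Pa = 530.1 psi
unconsolidated sand: 1820 kg/m³ × 9.81 m/s² × 960 m = 1.714×10^7 Pa = 2486 psi
sandstone: 2290 kg/m³ × 9.81 m/s² × 5690 m = 1.278×10^8 Pa = 18539 psi
Total = 530.1 + 2486 + 18539 = 21556 psi

21600 psi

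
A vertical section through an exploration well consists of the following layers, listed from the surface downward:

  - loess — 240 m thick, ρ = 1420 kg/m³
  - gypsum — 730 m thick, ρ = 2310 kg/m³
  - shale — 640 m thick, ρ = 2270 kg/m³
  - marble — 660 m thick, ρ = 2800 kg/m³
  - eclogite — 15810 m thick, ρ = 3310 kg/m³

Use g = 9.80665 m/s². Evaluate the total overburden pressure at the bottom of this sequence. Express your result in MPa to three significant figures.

loess: 1420 kg/m³ × 9.80665 m/s² × 240 m = 3.342×10^6 Pa = 3.342 MPa
gypsum: 2310 kg/m³ × 9.80665 m/s² × 730 m = 1.654×10^7 Pa = 16.54 MPa
shale: 2270 kg/m³ × 9.80665 m/s² × 640 m = 1.425×10^7 Pa = 14.25 MPa
marble: 2800 kg/m³ × 9.80665 m/s² × 660 m = 1.812×10^7 Pa = 18.12 MPa
eclogite: 3310 kg/m³ × 9.80665 m/s² × 15810 m = 5.132×10^8 Pa = 513.2 MPa
Total = 3.342 + 16.54 + 14.25 + 18.12 + 513.2 = 565.44 MPa

565 MPa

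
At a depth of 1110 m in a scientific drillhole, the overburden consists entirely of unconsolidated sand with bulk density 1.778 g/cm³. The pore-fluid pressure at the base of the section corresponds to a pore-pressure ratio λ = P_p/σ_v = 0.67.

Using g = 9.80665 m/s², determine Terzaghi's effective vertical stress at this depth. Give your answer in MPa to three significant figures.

Overburden (lithostatic) stress σ_v:
unconsolidated sand: 1778 kg/m³ × 9.80665 m/s² × 1110 m = 1.935×10^7 Pa = 19.35 MPa
Pore pressure P_p = λ·σ_v = 0.67 × 19.35 MPa = 12.97 MPa
Effective stress σ' = σ_v − P_p = 19.35 − 12.97 = 6.3869 MPa

6.39 MPa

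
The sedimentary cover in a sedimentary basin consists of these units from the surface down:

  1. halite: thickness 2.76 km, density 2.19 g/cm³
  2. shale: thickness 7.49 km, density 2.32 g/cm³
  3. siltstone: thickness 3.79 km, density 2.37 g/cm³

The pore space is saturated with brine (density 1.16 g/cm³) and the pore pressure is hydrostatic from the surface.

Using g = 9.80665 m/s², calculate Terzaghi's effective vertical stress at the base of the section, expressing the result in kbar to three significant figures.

1.58 kbar

Overburden (lithostatic) stress σ_v:
halite: 2190 kg/m³ × 9.80665 m/s² × 2760 m = 5.928×10^7 Pa = 59.28 MPa
shale: 2320 kg/m³ × 9.80665 m/s² × 7490 m = 1.704×10^8 Pa = 170.4 MPa
siltstone: 2370 kg/m³ × 9.80665 m/s² × 3790 m = 8.809×10^7 Pa = 88.09 MPa
Total = 59.28 + 170.4 + 88.09 = 317.77 MPa
Pore pressure P_p = 1160 kg/m³ × 9.80665 m/s² × 14040 m = 1.597×10^8 Pa = 159.7 MPa
Effective stress σ' = σ_v − P_p = 317.8 − 159.7 = 158.05 MPa = 1.5805 kbar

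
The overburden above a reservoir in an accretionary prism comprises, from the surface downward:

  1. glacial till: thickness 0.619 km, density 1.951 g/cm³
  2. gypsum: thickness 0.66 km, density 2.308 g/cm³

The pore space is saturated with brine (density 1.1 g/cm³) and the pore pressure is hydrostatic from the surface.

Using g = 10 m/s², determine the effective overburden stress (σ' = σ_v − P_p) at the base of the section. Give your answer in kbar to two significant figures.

Overburden (lithostatic) stress σ_v:
glacial till: 1951 kg/m³ × 10 m/s² × 619 m = 1.208×10^7 Pa = 12.08 MPa
gypsum: 2308 kg/m³ × 10 m/s² × 660 m = 1.523×10^7 Pa = 15.23 MPa
Total = 12.08 + 15.23 = 27.309 MPa
Pore pressure P_p = 1100 kg/m³ × 10 m/s² × 1279 m = 1.407×10^7 Pa = 14.07 MPa
Effective stress σ' = σ_v − P_p = 27.31 − 14.07 = 13.240 MPa = 0.13240 kbar

0.13 kbar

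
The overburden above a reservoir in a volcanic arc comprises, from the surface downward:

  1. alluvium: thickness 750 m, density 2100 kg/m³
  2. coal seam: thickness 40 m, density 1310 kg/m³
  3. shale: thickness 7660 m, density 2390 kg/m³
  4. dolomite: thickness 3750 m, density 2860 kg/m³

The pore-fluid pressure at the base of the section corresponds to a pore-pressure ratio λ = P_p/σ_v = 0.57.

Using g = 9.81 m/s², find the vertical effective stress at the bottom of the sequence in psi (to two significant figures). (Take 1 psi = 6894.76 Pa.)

19000 psi

Overburden (lithostatic) stress σ_v:
alluvium: 2100 kg/m³ × 9.81 m/s² × 750 m = 1.545×10^7 Pa = 15.45 MPa
coal seam: 1310 kg/m³ × 9.81 m/s² × 40 m = 5.140×10^5 Pa = 0.5140 MPa
shale: 2390 kg/m³ × 9.81 m/s² × 7660 m = 1.796×10^8 Pa = 179.6 MPa
dolomite: 2860 kg/m³ × 9.81 m/s² × 3750 m = 1.052×10^8 Pa = 105.2 MPa
Total = 15.45 + 0.5140 + 179.6 + 105.2 = 300.77 MPa
Pore pressure P_p = λ·σ_v = 0.57 × 300.8 MPa = 171.4 MPa
Effective stress σ' = σ_v − P_p = 300.8 − 171.4 = 129.33 MPa = 18758 psi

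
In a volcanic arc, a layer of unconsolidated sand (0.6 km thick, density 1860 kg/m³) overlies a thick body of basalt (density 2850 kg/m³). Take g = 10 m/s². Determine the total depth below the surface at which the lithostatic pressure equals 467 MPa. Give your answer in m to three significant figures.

Pressure at base of upper layers: 1860×10×600 = 1.116×10^7 Pa = 11.16 MPa
Remaining pressure to be supplied by basalt: 4.670×10^8 − 1.116×10^7 = 4.558×10^8 Pa
Additional depth in basalt = 4.558×10^8 Pa / (2850 kg/m³ × 10 m/s²) = 15994 m
Total depth = 600 m + 15994 m = 16594 m

16600 m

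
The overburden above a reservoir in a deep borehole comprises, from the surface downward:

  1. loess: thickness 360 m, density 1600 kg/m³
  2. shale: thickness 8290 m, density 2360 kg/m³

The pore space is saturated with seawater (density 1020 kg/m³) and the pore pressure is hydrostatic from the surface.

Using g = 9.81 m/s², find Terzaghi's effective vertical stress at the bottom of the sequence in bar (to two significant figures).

Overburden (lithostatic) stress σ_v:
loess: 1600 kg/m³ × 9.81 m/s² × 360 m = 5.651×10^6 Pa = 5.651 MPa
shale: 2360 kg/m³ × 9.81 m/s² × 8290 m = 1.919×10^8 Pa = 191.9 MPa
Total = 5.651 + 191.9 = 197.58 MPa
Pore pressure P_p = 1020 kg/m³ × 9.81 m/s² × 8650 m = 8.655×10^7 Pa = 86.55 MPa
Effective stress σ' = σ_v − P_p = 197.6 − 86.55 = 111.02 MPa = 1110.2 bar

1100 bar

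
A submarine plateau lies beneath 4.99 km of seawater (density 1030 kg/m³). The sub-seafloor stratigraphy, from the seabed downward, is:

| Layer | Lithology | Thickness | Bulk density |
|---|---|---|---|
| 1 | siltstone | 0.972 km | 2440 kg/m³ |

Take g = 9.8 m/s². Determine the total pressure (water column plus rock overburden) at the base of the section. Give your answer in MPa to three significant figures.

seawater: 1030 kg/m³ × 9.8 m/s² × 4990 m = 5.037×10^7 Pa = 50.37 MPa
siltstone: 2440 kg/m³ × 9.8 m/s² × 972 m = 2.324×10^7 Pa = 23.24 MPa
Total = 50.37 + 23.24 = 73.612 MPa

73.6 MPa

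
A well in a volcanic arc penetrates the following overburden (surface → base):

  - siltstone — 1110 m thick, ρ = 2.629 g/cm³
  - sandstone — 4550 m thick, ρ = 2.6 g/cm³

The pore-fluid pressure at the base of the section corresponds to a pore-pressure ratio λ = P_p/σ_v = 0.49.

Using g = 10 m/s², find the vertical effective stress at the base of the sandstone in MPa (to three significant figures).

75.2 MPa

Overburden (lithostatic) stress σ_v:
siltstone: 2629 kg/m³ × 10 m/s² × 1110 m = 2.918×10^7 Pa = 29.18 MPa
sandstone: 2600 kg/m³ × 10 m/s² × 4550 m = 1.183×10^8 Pa = 118.3 MPa
Total = 29.18 + 118.3 = 147.48 MPa
Pore pressure P_p = λ·σ_v = 0.49 × 147.5 MPa = 72.27 MPa
Effective stress σ' = σ_v − P_p = 147.5 − 72.27 = 75.216 MPa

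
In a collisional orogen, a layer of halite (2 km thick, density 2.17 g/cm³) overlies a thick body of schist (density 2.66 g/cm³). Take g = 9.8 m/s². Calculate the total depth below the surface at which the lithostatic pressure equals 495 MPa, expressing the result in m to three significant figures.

Pressure at base of upper layers: 2170×9.8×2000 = 4.253×10^7 Pa = 42.53 MPa
Remaining pressure to be supplied by schist: 4.950×10^8 − 4.253×10^7 = 4.525×10^8 Pa
Additional depth in schist = 4.525×10^8 Pa / (2660 kg/m³ × 9.8 m/s²) = 17357 m
Total depth = 2000 m + 17357 m = 19357 m

19400 m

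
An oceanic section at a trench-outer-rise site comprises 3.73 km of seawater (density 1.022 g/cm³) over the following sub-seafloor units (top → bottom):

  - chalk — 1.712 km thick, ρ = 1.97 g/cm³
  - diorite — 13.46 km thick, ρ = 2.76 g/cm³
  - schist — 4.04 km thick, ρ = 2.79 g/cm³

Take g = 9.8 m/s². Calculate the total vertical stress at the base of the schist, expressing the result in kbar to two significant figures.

seawater: 1022 kg/m³ × 9.8 m/s² × 3730 m = 3.736×10^7 Pa = 0.3736 kbar
chalk: 1970 kg/m³ × 9.8 m/s² × 1712 m = 3.305×10^7 Pa = 0.3305 kbar
diorite: 2760 kg/m³ × 9.8 m/s² × 13460 m = 3.641×10^8 Pa = 3.641 kbar
schist: 2790 kg/m³ × 9.8 m/s² × 4040 m = 1.105×10^8 Pa = 1.105 kbar
Total = 0.3736 + 0.3305 + 3.641 + 1.105 = 5.4494 kbar

5.4 kbar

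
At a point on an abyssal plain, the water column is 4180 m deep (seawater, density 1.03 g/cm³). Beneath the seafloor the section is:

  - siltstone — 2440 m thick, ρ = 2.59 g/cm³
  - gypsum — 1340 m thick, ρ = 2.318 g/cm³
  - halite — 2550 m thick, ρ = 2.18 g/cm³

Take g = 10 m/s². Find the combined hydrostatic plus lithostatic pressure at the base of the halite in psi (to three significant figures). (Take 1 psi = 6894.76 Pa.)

28000 psi

seawater: 1030 kg/m³ × 10 m/s² × 4180 m = 4.305×10^7 Pa = 6244 psi
siltstone: 2590 kg/m³ × 10 m/s² × 2440 m = 6.320×10^7 Pa = 9166 psi
gypsum: 2318 kg/m³ × 10 m/s² × 1340 m = 3.106×10^7 Pa = 4505 psi
halite: 2180 kg/m³ × 10 m/s² × 2550 m = 5.559×10^7 Pa = 8063 psi
Total = 6244 + 9166 + 4505 + 8063 = 27978 psi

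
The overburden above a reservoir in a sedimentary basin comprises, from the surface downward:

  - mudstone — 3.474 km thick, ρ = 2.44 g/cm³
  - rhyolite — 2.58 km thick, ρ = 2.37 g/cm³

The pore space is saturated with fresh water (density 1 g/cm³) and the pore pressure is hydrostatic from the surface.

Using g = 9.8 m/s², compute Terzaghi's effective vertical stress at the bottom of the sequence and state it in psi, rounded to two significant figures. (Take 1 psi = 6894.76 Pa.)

Overburden (lithostatic) stress σ_v:
mudstone: 2440 kg/m³ × 9.8 m/s² × 3474 m = 8.307×10^7 Pa = 83.07 MPa
rhyolite: 2370 kg/m³ × 9.8 m/s² × 2580 m = 5.992×10^7 Pa = 59.92 MPa
Total = 83.07 + 59.92 = 142.99 MPa
Pore pressure P_p = 1000 kg/m³ × 9.8 m/s² × 6054 m = 5.933×10^7 Pa = 59.33 MPa
Effective stress σ' = σ_v − P_p = 143.0 − 59.33 = 83.664 MPa = 12134 psi

12000 psi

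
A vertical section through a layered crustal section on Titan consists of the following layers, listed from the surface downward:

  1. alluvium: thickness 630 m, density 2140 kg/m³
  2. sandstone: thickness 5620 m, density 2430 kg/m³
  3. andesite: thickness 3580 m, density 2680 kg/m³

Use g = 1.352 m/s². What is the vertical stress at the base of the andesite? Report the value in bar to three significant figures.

alluvium: 2140 kg/m³ × 1.352 m/s² × 630 m = 1.823×10^6 Pa = 18.23 bar
sandstone: 2430 kg/m³ × 1.352 m/s² × 5620 m = 1.846×10^7 Pa = 184.6 bar
andesite: 2680 kg/m³ × 1.352 m/s² × 3580 m = 1.297×10^7 Pa = 129.7 bar
Total = 18.23 + 184.6 + 129.7 = 332.58 bar

333 bar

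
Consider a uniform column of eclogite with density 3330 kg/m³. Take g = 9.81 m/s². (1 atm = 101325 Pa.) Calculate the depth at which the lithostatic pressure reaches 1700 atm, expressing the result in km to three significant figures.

5.27 km

h = P/(ρg) = 1700 atm / (3330 kg/m³ × 9.81 m/s²) = 1.723×10^8 Pa / 32667 Pa/m = 5272.9 m
= 5.2729 km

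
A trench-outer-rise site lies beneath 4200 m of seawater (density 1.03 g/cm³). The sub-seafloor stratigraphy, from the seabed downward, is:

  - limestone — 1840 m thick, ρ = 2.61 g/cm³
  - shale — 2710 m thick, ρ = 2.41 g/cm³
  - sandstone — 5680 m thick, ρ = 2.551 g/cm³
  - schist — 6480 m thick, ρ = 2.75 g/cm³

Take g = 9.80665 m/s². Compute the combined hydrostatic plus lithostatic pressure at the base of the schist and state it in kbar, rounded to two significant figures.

4.7 kbar

seawater: 1030 kg/m³ × 9.80665 m/s² × 4200 m = 4.242×10^7 Pa = 0.4242 kbar
limestone: 2610 kg/m³ × 9.80665 m/s² × 1840 m = 4.710×10^7 Pa = 0.4710 kbar
shale: 2410 kg/m³ × 9.80665 m/s² × 2710 m = 6.405×10^7 Pa = 0.6405 kbar
sandstone: 2551 kg/m³ × 9.80665 m/s² × 5680 m = 1.421×10^8 Pa = 1.421 kbar
schist: 2750 kg/m³ × 9.80665 m/s² × 6480 m = 1.748×10^8 Pa = 1.748 kbar
Total = 0.4242 + 0.4710 + 0.6405 + 1.421 + 1.748 = 4.7042 kbar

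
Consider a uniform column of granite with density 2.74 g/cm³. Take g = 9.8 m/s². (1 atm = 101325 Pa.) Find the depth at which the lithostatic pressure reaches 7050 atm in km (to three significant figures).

h = P/(ρg) = 7050 atm / (2740 kg/m³ × 9.8 m/s²) = 7.143×10^8 Pa / 26852 Pa/m = 26603 m
= 26.603 km

26.6 km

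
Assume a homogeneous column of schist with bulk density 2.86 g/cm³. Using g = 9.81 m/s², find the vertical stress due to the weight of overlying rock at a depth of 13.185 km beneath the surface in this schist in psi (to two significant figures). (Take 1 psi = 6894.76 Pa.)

54000 psi

schist: 2860 kg/m³ × 9.81 m/s² × 13185 m = 3.699×10^8 Pa = 53653 psi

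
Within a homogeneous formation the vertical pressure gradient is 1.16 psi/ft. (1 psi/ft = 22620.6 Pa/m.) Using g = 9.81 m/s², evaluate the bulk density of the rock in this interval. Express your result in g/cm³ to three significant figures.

ρ = (dP/dz)/g = 1.16 psi/ft / 9.81 m/s² = 26240 Pa/m / 9.81 m/s² = 2674.8 kg/m³
= 2.675 g/cm³

2.67 g/cm³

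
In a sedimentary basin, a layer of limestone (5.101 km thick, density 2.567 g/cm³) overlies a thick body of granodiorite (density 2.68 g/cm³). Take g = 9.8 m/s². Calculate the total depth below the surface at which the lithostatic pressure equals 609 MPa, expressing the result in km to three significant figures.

Pressure at base of upper layers: 2567×9.8×5101 = 1.283×10^8 Pa = 128.3 MPa
Remaining pressure to be supplied by granodiorite: 6.090×10^8 − 1.283×10^8 = 4.807×10^8 Pa
Additional depth in granodiorite = 4.807×10^8 Pa / (2680 kg/m³ × 9.8 m/s²) = 18302 m
Total depth = 5101 m + 18302 m = 23403 m
= 23.403 km

23.4 km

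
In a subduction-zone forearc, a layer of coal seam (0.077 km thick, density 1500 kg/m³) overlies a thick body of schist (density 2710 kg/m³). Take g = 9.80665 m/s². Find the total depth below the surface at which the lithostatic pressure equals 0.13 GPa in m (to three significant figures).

4930 m

Pressure at base of upper layers: 1500×9.80665×77 = 1.133×10^6 Pa = 1.133×10^-3 GPa
Remaining pressure to be supplied by schist: 1.300×10^8 − 1.133×10^6 = 1.289×10^8 Pa
Additional depth in schist = 1.289×10^8 Pa / (2710 kg/m³ × 9.80665 m/s²) = 4849.0 m
Total depth = 77 m + 4849.0 m = 4926.0 m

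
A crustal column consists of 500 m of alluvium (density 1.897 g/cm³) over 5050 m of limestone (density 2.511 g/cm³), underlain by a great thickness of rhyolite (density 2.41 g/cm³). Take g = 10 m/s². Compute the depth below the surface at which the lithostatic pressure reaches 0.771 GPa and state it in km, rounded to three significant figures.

Pressure at base of upper layers: 1897×10×500 + 2511×10×5050 = 1.363×10^8 Pa = 0.1363 GPa
Remaining pressure to be supplied by rhyolite: 7.710×10^8 − 1.363×10^8 = 6.347×10^8 Pa
Additional depth in rhyolite = 6.347×10^8 Pa / (2410 kg/m³ × 10 m/s²) = 26336 m
Total depth = 5550 m + 26336 m = 31886 m
= 31.886 km

31.9 km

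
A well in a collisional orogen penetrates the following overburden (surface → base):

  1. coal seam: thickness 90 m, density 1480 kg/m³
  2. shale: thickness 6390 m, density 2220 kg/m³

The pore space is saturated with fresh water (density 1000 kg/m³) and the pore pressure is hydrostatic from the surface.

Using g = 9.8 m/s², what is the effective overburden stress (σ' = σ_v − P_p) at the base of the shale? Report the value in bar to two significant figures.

770 bar

Overburden (lithostatic) stress σ_v:
coal seam: 1480 kg/m³ × 9.8 m/s² × 90 m = 1.305×10^6 Pa = 1.305 MPa
shale: 2220 kg/m³ × 9.8 m/s² × 6390 m = 1.390×10^8 Pa = 139.0 MPa
Total = 1.305 + 139.0 = 140.33 MPa
Pore pressure P_p = 1000 kg/m³ × 9.8 m/s² × 6480 m = 6.350×10^7 Pa = 63.50 MPa
Effective stress σ' = σ_v − P_p = 140.3 − 63.50 = 76.822 MPa = 768.22 bar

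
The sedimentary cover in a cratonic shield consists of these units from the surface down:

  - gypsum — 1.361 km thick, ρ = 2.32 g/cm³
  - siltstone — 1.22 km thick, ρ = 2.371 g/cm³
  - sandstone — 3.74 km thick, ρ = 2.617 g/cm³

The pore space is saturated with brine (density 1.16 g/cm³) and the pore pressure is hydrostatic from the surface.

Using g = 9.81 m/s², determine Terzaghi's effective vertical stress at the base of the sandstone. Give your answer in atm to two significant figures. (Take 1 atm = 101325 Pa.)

820 atm

Overburden (lithostatic) stress σ_v:
gypsum: 2320 kg/m³ × 9.81 m/s² × 1361 m = 3.098×10^7 Pa = 30.98 MPa
siltstone: 2371 kg/m³ × 9.81 m/s² × 1220 m = 2.838×10^7 Pa = 28.38 MPa
sandstone: 2617 kg/m³ × 9.81 m/s² × 3740 m = 9.602×10^7 Pa = 96.02 MPa
Total = 30.98 + 28.38 + 96.02 = 155.37 MPa
Pore pressure P_p = 1160 kg/m³ × 9.81 m/s² × 6321 m = 7.193×10^7 Pa = 71.93 MPa
Effective stress σ' = σ_v − P_p = 155.4 − 71.93 = 83.438 MPa = 823.46 atm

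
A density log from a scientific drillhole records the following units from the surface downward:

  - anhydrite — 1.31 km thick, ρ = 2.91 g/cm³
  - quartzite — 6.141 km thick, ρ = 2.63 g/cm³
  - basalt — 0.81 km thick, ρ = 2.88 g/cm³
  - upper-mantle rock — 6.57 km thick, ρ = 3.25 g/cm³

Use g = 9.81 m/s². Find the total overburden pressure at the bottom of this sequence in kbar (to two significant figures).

anhydrite: 2910 kg/m³ × 9.81 m/s² × 1310 m = 3.740×10^7 Pa = 0.3740 kbar
quartzite: 2630 kg/m³ × 9.81 m/s² × 6141 m = 1.584×10^8 Pa = 1.584 kbar
basalt: 2880 kg/m³ × 9.81 m/s² × 810 m = 2.288×10^7 Pa = 0.2288 kbar
upper-mantle rock: 3250 kg/m³ × 9.81 m/s² × 6570 m = 2.095×10^8 Pa = 2.095 kbar
Total = 0.3740 + 1.584 + 0.2288 + 2.095 = 4.2819 kbar

4.3 kbar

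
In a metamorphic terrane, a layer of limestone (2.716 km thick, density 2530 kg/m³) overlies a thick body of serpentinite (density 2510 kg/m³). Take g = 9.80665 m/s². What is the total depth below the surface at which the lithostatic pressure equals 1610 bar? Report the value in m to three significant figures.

6520 m

Pressure at base of upper layers: 2530×9.80665×2716 = 6.739×10^7 Pa = 673.9 bar
Remaining pressure to be supplied by serpentinite: 1.610×10^8 − 6.739×10^7 = 9.361×10^7 Pa
Additional depth in serpentinite = 9.361×10^7 Pa / (2510 kg/m³ × 9.80665 m/s²) = 3803.2 m
Total depth = 2716 m + 3803.2 m = 6519.2 m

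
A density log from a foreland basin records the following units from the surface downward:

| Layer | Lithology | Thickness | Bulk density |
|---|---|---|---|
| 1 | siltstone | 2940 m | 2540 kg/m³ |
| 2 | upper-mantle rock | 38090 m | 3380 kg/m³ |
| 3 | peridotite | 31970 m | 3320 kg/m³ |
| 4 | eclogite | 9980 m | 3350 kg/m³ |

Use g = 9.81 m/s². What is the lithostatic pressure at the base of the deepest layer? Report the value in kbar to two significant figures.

27 kbar

siltstone: 2540 kg/m³ × 9.81 m/s² × 2940 m = 7.326×10^7 Pa = 0.7326 kbar
upper-mantle rock: 3380 kg/m³ × 9.81 m/s² × 38090 m = 1.263×10^9 Pa = 12.63 kbar
peridotite: 3320 kg/m³ × 9.81 m/s² × 31970 m = 1.041×10^9 Pa = 10.41 kbar
eclogite: 3350 kg/m³ × 9.81 m/s² × 9980 m = 3.280×10^8 Pa = 3.280 kbar
Total = 0.7326 + 12.63 + 10.41 + 3.280 = 27.055 kbar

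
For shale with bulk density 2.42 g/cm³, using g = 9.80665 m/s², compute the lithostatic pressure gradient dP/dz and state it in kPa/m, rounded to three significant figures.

23.7 kPa/m

dP/dz = ρg = 2420 kg/m³ × 9.80665 m/s² = 23732 Pa/m
= 23732 Pa/m × (1 kPa/m / 1000.0 Pa/m) = 23.732 kPa/m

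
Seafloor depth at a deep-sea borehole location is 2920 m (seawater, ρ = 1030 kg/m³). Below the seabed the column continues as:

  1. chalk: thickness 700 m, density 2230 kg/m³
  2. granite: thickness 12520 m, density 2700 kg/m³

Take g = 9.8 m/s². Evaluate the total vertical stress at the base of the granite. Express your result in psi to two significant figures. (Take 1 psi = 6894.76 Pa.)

55000 psi

seawater: 1030 kg/m³ × 9.8 m/s² × 2920 m = 2.947×10^7 Pa = 4275 psi
chalk: 2230 kg/m³ × 9.8 m/s² × 700 m = 1.530×10^7 Pa = 2219 psi
granite: 2700 kg/m³ × 9.8 m/s² × 12520 m = 3.313×10^8 Pa = 48048 psi
Total = 4275 + 2219 + 48048 = 54542 psi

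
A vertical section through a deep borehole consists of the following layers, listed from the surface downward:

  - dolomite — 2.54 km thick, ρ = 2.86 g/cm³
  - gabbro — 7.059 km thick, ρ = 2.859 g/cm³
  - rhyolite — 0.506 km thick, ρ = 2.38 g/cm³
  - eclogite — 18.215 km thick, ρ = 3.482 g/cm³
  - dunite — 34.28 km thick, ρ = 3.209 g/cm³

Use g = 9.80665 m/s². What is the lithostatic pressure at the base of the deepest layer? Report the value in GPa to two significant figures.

dolomite: 2860 kg/m³ × 9.80665 m/s² × 2540 m = 7.124×10^7 Pa = 0.07124 GPa
gabbro: 2859 kg/m³ × 9.80665 m/s² × 7059 m = 1.979×10^8 Pa = 0.1979 GPa
rhyolite: 2380 kg/m³ × 9.80665 m/s² × 506 m = 1.181×10^7 Pa = 0.01181 GPa
eclogite: 3482 kg/m³ × 9.80665 m/s² × 18215 m = 6.220×10^8 Pa = 0.6220 GPa
dunite: 3209 kg/m³ × 9.80665 m/s² × 34280 m = 1.079×10^9 Pa = 1.079 GPa
Total = 0.07124 + 0.1979 + 0.01181 + 0.6220 + 1.079 = 1.9817 GPa

2.0 GPa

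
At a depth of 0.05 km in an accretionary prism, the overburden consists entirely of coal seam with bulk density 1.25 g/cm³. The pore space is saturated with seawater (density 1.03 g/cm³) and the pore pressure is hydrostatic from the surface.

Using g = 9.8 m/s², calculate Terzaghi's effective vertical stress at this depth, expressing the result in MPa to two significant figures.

0.11 MPa

Overburden (lithostatic) stress σ_v:
coal seam: 1250 kg/m³ × 9.8 m/s² × 50 m = 6.125×10^5 Pa = 0.6125 MPa
Pore pressure P_p = 1030 kg/m³ × 9.8 m/s² × 50 m = 5.047×10^5 Pa = 0.5047 MPa
Effective stress σ' = σ_v − P_p = 0.6125 − 0.5047 = 0.10780 MPa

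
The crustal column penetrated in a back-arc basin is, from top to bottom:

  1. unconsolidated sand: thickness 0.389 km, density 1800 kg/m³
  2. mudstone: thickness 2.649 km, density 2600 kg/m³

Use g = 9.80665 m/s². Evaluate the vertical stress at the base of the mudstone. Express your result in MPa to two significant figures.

unconsolidated sand: 1800 kg/m³ × 9.80665 m/s² × 389 m = 6.867×10^6 Pa = 6.867 MPa
mudstone: 2600 kg/m³ × 9.80665 m/s² × 2649 m = 6.754×10^7 Pa = 67.54 MPa
Total = 6.867 + 67.54 = 74.409 MPa

74 MPa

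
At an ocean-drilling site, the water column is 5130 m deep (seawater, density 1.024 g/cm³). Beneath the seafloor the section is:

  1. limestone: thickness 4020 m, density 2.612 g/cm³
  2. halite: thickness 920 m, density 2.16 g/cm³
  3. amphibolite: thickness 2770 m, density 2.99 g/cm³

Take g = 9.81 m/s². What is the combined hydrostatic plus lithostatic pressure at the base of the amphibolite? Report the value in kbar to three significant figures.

2.55 kbar

seawater: 1024 kg/m³ × 9.81 m/s² × 5130 m = 5.153×10^7 Pa = 0.5153 kbar
limestone: 2612 kg/m³ × 9.81 m/s² × 4020 m = 1.030×10^8 Pa = 1.030 kbar
halite: 2160 kg/m³ × 9.81 m/s² × 920 m = 1.949×10^7 Pa = 0.1949 kbar
amphibolite: 2990 kg/m³ × 9.81 m/s² × 2770 m = 8.125×10^7 Pa = 0.8125 kbar
Total = 0.5153 + 1.030 + 0.1949 + 0.8125 = 2.5528 kbar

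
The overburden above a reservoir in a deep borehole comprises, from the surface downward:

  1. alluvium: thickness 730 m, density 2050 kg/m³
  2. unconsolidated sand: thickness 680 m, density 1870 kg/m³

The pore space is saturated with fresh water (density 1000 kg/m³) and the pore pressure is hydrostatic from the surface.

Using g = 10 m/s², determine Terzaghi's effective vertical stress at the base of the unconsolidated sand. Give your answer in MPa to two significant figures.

Overburden (lithostatic) stress σ_v:
alluvium: 2050 kg/m³ × 10 m/s² × 730 m = 1.496×10^7 Pa = 14.96 MPa
unconsolidated sand: 1870 kg/m³ × 10 m/s² × 680 m = 1.272×10^7 Pa = 12.72 MPa
Total = 14.96 + 12.72 = 27.681 MPa
Pore pressure P_p = 1000 kg/m³ × 10 m/s² × 1410 m = 1.410×10^7 Pa = 14.10 MPa
Effective stress σ' = σ_v − P_p = 27.68 − 14.10 = 13.581 MPa

14 MPa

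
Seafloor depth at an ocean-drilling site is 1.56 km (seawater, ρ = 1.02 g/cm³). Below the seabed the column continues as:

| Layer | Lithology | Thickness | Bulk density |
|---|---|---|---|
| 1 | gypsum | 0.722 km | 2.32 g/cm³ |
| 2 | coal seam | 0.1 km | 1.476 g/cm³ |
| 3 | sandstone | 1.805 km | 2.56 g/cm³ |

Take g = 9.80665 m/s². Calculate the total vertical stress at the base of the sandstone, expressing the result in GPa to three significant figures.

0.0788 GPa

seawater: 1020 kg/m³ × 9.80665 m/s² × 1560 m = 1.560×10^7 Pa = 0.01560 GPa
gypsum: 2320 kg/m³ × 9.80665 m/s² × 722 m = 1.643×10^7 Pa = 0.01643 GPa
coal seam: 1476 kg/m³ × 9.80665 m/s² × 100 m = 1.447×10^6 Pa = 1.447×10^-3 GPa
sandstone: 2560 kg/m³ × 9.80665 m/s² × 1805 m = 4.531×10^7 Pa = 0.04531 GPa
Total = 0.01560 + 0.01643 + 1.447×10^-3 + 0.04531 = 0.078793 GPa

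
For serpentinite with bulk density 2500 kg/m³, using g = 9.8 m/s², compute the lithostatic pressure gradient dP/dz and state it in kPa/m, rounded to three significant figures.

24.5 kPa/m

dP/dz = ρg = 2500 kg/m³ × 9.8 m/s² = 24500 Pa/m
= 24500 Pa/m × (1 kPa/m / 1000.0 Pa/m) = 24.500 kPa/m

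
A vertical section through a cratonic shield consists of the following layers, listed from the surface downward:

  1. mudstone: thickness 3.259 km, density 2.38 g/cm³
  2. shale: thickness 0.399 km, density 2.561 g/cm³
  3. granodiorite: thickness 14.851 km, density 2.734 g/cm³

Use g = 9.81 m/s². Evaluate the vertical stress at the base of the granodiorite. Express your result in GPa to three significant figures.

mudstone: 2380 kg/m³ × 9.81 m/s² × 3259 m = 7.609×10^7 Pa = 0.07609 GPa
shale: 2561 kg/m³ × 9.81 m/s² × 399 m = 1.002×10^7 Pa = 0.01002 GPa
granodiorite: 2734 kg/m³ × 9.81 m/s² × 14851 m = 3.983×10^8 Pa = 0.3983 GPa
Total = 0.07609 + 0.01002 + 0.3983 = 0.48443 GPa

0.484 GPa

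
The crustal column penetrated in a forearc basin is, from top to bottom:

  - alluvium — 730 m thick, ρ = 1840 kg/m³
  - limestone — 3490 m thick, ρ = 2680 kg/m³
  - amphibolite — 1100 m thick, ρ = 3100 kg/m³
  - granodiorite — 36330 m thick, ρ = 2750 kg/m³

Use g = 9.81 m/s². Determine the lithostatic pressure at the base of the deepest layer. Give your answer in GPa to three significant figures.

alluvium: 1840 kg/m³ × 9.81 m/s² × 730 m = 1.318×10^7 Pa = 0.01318 GPa
limestone: 2680 kg/m³ × 9.81 m/s² × 3490 m = 9.175×10^7 Pa = 0.09175 GPa
amphibolite: 3100 kg/m³ × 9.81 m/s² × 1100 m = 3.345×10^7 Pa = 0.03345 GPa
granodiorite: 2750 kg/m³ × 9.81 m/s² × 36330 m = 9.801×10^8 Pa = 0.9801 GPa
Total = 0.01318 + 0.09175 + 0.03345 + 0.9801 = 1.1185 GPa

1.12 GPa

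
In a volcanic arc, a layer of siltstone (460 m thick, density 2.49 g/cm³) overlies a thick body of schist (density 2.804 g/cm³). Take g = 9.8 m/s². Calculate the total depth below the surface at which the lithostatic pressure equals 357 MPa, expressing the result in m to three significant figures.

Pressure at base of upper layers: 2490×9.8×460 = 1.122×10^7 Pa = 11.22 MPa
Remaining pressure to be supplied by schist: 3.570×10^8 − 1.122×10^7 = 3.458×10^8 Pa
Additional depth in schist = 3.458×10^8 Pa / (2804 kg/m³ × 9.8 m/s²) = 12583 m
Total depth = 460 m + 12583 m = 13043 m

13000 m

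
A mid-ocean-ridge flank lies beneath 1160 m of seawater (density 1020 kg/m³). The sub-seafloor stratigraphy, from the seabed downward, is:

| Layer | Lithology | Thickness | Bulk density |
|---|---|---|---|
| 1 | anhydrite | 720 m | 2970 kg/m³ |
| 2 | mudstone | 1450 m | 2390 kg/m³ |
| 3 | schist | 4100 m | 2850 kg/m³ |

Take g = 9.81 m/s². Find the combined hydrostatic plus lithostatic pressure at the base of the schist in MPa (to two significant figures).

seawater: 1020 kg/m³ × 9.81 m/s² × 1160 m = 1.161×10^7 Pa = 11.61 MPa
anhydrite: 2970 kg/m³ × 9.81 m/s² × 720 m = 2.098×10^7 Pa = 20.98 MPa
mudstone: 2390 kg/m³ × 9.81 m/s² × 1450 m = 3.400×10^7 Pa = 34.00 MPa
schist: 2850 kg/m³ × 9.81 m/s² × 4100 m = 1.146×10^8 Pa = 114.6 MPa
Total = 11.61 + 20.98 + 34.00 + 114.6 = 181.21 MPa

180 MPa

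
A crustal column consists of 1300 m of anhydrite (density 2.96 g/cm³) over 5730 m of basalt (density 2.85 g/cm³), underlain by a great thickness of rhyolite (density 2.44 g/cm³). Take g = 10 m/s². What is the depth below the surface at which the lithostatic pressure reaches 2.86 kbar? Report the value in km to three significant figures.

10.5 km

Pressure at base of upper layers: 2960×10×1300 + 2850×10×5730 = 2.018×10^8 Pa = 2.018 kbar
Remaining pressure to be supplied by rhyolite: 2.860×10^8 − 2.018×10^8 = 8.421×10^7 Pa
Additional depth in rhyolite = 8.421×10^7 Pa / (2440 kg/m³ × 10 m/s²) = 3451.4 m
Total depth = 7030 m + 3451.4 m = 10481 m
= 10.481 km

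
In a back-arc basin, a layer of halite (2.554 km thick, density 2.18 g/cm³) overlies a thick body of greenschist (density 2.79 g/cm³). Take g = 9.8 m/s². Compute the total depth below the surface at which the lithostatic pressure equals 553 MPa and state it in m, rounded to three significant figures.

Pressure at base of upper layers: 2180×9.8×2554 = 5.456×10^7 Pa = 54.56 MPa
Remaining pressure to be supplied by greenschist: 5.530×10^8 − 5.456×10^7 = 4.984×10^8 Pa
Additional depth in greenschist = 4.984×10^8 Pa / (2790 kg/m³ × 9.8 m/s²) = 18230 m
Total depth = 2554 m + 18230 m = 20784 m

20800 m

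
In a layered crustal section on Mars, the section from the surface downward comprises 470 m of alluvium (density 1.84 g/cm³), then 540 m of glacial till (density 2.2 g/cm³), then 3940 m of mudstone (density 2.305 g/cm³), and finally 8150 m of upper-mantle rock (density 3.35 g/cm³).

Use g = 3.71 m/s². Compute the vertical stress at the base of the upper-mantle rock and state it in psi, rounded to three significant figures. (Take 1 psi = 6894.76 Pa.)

20700 psi

alluvium: 1840 kg/m³ × 3.71 m/s² × 470 m = 3.208×10^6 Pa = 465.3 psi
glacial till: 2200 kg/m³ × 3.71 m/s² × 540 m = 4.407×10^6 Pa = 639.3 psi
mudstone: 2305 kg/m³ × 3.71 m/s² × 3940 m = 3.369×10^7 Pa = 4887 psi
upper-mantle rock: 3350 kg/m³ × 3.71 m/s² × 8150 m = 1.013×10^8 Pa = 14691 psi
Total = 465.3 + 639.3 + 4887 + 14691 = 20683 psi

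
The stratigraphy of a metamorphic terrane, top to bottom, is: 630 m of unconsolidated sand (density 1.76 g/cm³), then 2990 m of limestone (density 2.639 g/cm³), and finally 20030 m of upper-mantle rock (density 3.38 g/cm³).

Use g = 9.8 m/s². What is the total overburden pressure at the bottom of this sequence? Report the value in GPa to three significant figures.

unconsolidated sand: 1760 kg/m³ × 9.8 m/s² × 630 m = 1.087×10^7 Pa = 0.01087 GPa
limestone: 2639 kg/m³ × 9.8 m/s² × 2990 m = 7.733×10^7 Pa = 0.07733 GPa
upper-mantle rock: 3380 kg/m³ × 9.8 m/s² × 20030 m = 6.635×10^8 Pa = 0.6635 GPa
Total = 0.01087 + 0.07733 + 0.6635 = 0.75167 GPa

0.752 GPa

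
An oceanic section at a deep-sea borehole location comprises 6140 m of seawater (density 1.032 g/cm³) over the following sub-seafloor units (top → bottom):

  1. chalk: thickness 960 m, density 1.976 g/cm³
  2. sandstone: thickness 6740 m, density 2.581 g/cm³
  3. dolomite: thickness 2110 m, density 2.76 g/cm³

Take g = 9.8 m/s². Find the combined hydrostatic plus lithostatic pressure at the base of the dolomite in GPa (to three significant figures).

0.308 GPa

seawater: 1032 kg/m³ × 9.8 m/s² × 6140 m = 6.210×10^7 Pa = 0.06210 GPa
chalk: 1976 kg/m³ × 9.8 m/s² × 960 m = 1.859×10^7 Pa = 0.01859 GPa
sandstone: 2581 kg/m³ × 9.8 m/s² × 6740 m = 1.705×10^8 Pa = 0.1705 GPa
dolomite: 2760 kg/m³ × 9.8 m/s² × 2110 m = 5.707×10^7 Pa = 0.05707 GPa
Total = 0.06210 + 0.01859 + 0.1705 + 0.05707 = 0.30824 GPa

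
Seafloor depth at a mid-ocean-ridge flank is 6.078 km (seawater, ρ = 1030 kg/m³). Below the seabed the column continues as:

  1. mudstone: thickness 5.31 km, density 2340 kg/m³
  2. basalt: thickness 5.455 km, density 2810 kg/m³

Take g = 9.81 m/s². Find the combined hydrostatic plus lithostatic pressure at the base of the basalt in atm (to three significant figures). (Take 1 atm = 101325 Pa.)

seawater: 1030 kg/m³ × 9.81 m/s² × 6078 m = 6.141×10^7 Pa = 606.1 atm
mudstone: 2340 kg/m³ × 9.81 m/s² × 5310 m = 1.219×10^8 Pa = 1203 atm
basalt: 2810 kg/m³ × 9.81 m/s² × 5455 m = 1.504×10^8 Pa = 1484 atm
Total = 606.1 + 1203 + 1484 = 3293.2 atm

3290 atm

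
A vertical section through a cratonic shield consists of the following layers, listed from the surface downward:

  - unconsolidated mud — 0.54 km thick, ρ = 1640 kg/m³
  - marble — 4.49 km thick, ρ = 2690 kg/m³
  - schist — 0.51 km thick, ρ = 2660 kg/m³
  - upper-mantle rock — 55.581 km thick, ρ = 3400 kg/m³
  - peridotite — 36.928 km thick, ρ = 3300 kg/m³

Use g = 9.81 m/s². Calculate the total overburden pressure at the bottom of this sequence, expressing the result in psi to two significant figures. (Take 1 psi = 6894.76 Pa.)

460000 psi

unconsolidated mud: 1640 kg/m³ × 9.81 m/s² × 540 m = 8.688×10^6 Pa = 1260 psi
marble: 2690 kg/m³ × 9.81 m/s² × 4490 m = 1.185×10^8 Pa = 17185 psi
schist: 2660 kg/m³ × 9.81 m/s² × 510 m = 1.331×10^7 Pa = 1930 psi
upper-mantle rock: 3400 kg/m³ × 9.81 m/s² × 55581 m = 1.854×10^9 Pa = 2.689×10^5 psi
peridotite: 3300 kg/m³ × 9.81 m/s² × 36928 m = 1.195×10^9 Pa = 1.734×10^5 psi
Total = 1260 + 17185 + 1930 + 2.689×10^5 + 1.734×10^5 = 4.6264×10^5 psi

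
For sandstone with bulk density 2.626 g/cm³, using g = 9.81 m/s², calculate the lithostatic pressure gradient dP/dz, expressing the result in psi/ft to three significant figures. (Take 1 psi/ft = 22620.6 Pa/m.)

dP/dz = ρg = 2626 kg/m³ × 9.81 m/s² = 25761 Pa/m
= 25761 Pa/m × (1 psi/ft / 22621 Pa/m) = 1.1388 psi/ft

1.14 psi/ft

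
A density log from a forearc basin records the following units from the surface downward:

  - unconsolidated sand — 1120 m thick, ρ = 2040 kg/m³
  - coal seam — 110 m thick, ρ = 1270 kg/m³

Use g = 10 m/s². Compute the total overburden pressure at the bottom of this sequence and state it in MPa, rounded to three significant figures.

unconsolidated sand: 2040 kg/m³ × 10 m/s² × 1120 m = 2.285×10^7 Pa = 22.85 MPa
coal seam: 1270 kg/m³ × 10 m/s² × 110 m = 1.397×10^6 Pa = 1.397 MPa
Total = 22.85 + 1.397 = 24.245 MPa

24.2 MPa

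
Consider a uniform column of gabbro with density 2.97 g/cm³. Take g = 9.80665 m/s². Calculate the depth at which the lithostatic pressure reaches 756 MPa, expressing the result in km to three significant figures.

h = P/(ρg) = 756 MPa / (2970 kg/m³ × 9.80665 m/s²) = 7.560×10^8 Pa / 29126 Pa/m = 25956 m
= 25.956 km

26.0 km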